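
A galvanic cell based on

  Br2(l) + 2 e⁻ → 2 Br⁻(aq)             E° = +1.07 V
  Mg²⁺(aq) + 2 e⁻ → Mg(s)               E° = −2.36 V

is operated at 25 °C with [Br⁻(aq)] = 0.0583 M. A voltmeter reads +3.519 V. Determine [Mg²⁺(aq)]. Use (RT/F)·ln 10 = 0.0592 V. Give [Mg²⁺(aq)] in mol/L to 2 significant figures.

0.29 M

Br₂/Br⁻ is the cathode (higher E°); E°cell = +1.07 − (−2.36) = +3.43 V with n = 2.
Since E = E° − (0.0592/n)·log Q, log Q = n(E° − E)/0.0592 = −3.007.
Balancing electrons gives Br2(l) + Mg(s) → 2 Br⁻(aq) + Mg²⁺(aq); thus Q = [Br⁻(aq)]^2·[Mg²⁺(aq)].
Substituting the known concentrations and solving, log [Mg²⁺(aq)] = −0.538 and [Mg²⁺(aq)] = 0.29 M.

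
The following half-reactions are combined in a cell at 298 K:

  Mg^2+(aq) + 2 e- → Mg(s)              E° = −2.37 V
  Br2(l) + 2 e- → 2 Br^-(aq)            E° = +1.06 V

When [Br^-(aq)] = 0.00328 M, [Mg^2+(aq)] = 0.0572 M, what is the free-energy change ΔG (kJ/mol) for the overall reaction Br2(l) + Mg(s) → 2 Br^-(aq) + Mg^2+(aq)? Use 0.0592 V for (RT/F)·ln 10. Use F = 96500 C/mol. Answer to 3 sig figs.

−697 kJ/mol

E°cell = +1.06 − (−2.37) = +3.43 V; the balanced reaction transfers n = 2 electrons.
The reaction quotient is [Br^-(aq)]^2·[Mg^2+(aq)] = 6.15×10^−7; by Nernst, E = +3.43 − (0.0592/2)(−6.211) = +3.6138 V.
Then ΔG = −nFE = −2 × 96500 × +3.6138 J/mol = −697 kJ/mol.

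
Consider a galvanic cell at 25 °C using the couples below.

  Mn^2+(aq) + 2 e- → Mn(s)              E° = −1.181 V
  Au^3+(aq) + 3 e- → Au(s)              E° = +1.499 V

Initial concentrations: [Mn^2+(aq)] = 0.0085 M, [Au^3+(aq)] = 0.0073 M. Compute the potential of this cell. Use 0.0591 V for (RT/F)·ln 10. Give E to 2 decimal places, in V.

Since E°(Au³⁺/Au) > E°(Mn²⁺/Mn), Au³⁺/Au serves as the cathode.
E°cell = +1.499 − (−1.181) = +2.680 V, with n = 6 electrons transferred.
The balanced reaction is 2 Au^3+(aq) + 3 Mn(s) → 2 Au(s) + 3 Mn^2+(aq), so Q = [Mn^2+(aq)]^3 / [Au^3+(aq)]^2 = 0.0115 and log Q = −1.938.
By the Nernst equation, E = +2.680 − (0.0591/6)·(−1.938) = +2.70 V.

+2.70 V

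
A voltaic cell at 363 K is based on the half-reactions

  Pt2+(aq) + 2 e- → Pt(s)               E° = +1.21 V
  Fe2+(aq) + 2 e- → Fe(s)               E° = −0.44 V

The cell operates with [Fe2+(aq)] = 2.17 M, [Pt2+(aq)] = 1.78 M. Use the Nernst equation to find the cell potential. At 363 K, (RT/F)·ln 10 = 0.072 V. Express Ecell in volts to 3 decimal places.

Pt²⁺/Pt is reduced (cathode, E° = +1.21 V) and Fe²⁺/Fe is oxidized (anode).
E°cell = E°cat − E°an = +1.21 − (−0.44) = +1.65 V; n = 2.
The balanced reaction is Pt2+(aq) + Fe(s) → Pt(s) + Fe2+(aq), so Q = [Fe2+(aq)] / [Pt2+(aq)] = 1.22 and log Q = 0.086.
E = E° − (0.072/n)·log Q = +1.65 − (0.072/2)(0.086) = +1.647 V.

+1.647 V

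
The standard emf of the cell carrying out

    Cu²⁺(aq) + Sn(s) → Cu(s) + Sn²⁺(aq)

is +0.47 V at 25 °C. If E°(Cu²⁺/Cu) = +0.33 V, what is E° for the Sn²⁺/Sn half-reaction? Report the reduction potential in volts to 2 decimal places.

In the reaction as written the Cu²⁺/Cu couple is reduced (cathode) and Sn²⁺/Sn is oxidized (anode), so E°cell = E°(Cu²⁺/Cu) − E°(Sn²⁺/Sn).
E°(Sn²⁺/Sn) = E°(cathode) − E°cell = +0.33 − (+0.47) = −0.14 V.

−0.14 V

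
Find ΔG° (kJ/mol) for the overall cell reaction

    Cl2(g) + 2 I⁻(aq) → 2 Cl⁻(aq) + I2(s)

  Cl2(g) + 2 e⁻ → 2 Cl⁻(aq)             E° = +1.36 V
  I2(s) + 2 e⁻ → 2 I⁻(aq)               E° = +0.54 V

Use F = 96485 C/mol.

−158 kJ/mol

In the reaction as written Cl2(g) is reduced, so the Cl₂/Cl⁻ couple is the cathode and I₂/I⁻ is the anode.
E°cell = +1.36 − (+0.54) = +0.82 V; balancing electrons gives n = 2.
ΔG° = −nFE°cell = −(2)(96485)(+0.82) J/mol = −158 kJ/mol.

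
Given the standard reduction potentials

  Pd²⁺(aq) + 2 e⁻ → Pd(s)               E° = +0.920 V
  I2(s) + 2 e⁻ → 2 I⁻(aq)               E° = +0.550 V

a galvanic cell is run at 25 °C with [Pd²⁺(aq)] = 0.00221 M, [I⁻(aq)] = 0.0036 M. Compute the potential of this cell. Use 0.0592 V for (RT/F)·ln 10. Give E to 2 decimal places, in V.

+0.15 V

The Pd²⁺/Pd couple has the more positive E°, so it is the cathode; I₂/I⁻ is the anode.
E°cell = E°cat − E°an = +0.920 − (+0.550) = +0.370 V; n = 2.
Balancing gives Pd²⁺(aq) + 2 I⁻(aq) → Pd(s) + I2(s); hence Q = 1 / ([Pd²⁺(aq)]·[I⁻(aq)]^2) = 3.49×10^7 (log Q = 7.543).
E = E° − (0.0592/n)·log Q = +0.370 − (0.0592/2)(7.543) = +0.15 V.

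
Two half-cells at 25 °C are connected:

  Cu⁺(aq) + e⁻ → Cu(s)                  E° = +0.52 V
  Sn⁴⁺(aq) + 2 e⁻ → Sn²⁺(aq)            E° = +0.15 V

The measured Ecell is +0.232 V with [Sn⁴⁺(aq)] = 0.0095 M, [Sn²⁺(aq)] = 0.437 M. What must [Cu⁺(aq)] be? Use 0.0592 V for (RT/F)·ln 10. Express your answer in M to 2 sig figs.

0.00069 M

With Cu⁺/Cu at the cathode and Sn⁴⁺/Sn²⁺ at the anode, E°cell = +0.52 − (+0.15) = +0.37 V (n = 2).
From the Nernst equation, log Q = n(E° − E)/0.0592 = 2·(+0.37 − (+0.232))/0.0592 = 4.662.
Balancing electrons gives 2 Cu⁺(aq) + Sn²⁺(aq) → 2 Cu(s) + Sn⁴⁺(aq); thus Q = [Sn⁴⁺(aq)] / ([Cu⁺(aq)]^2·[Sn²⁺(aq)]).
Isolating [Cu⁺(aq)] in Q = 10^{4.662} yields log [Cu⁺(aq)] = −3.162, i.e. 0.00069 M.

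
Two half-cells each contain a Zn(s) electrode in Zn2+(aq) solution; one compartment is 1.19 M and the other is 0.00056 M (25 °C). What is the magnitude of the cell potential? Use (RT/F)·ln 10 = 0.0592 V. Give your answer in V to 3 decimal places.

For a concentration cell E°cell = 0, since both electrodes use the same couple.
The compartment with the higher Zn2+(aq) concentration (1.19 M) acts as the cathode; ions are reduced there and produced at the dilute (0.00056 M) anode.
With n = 2, Ecell = −(0.0592/2)·log([dilute]/[conc]) = −(0.0592/2)·log(0.00056/1.19) = +0.098 V.

0.098 V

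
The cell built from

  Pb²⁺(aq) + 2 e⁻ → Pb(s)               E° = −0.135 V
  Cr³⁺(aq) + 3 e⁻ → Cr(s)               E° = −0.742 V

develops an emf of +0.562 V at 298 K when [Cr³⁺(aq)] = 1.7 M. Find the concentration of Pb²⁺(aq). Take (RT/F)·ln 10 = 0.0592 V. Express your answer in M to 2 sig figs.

0.043 M

The Pb²⁺/Pb couple has the larger reduction potential, so it is the cathode: E°cell = −0.135 − (−0.742) = +0.607 V and n = 6.
Since E = E° − (0.0592/n)·log Q, log Q = n(E° − E)/0.0592 = 4.561.
Balancing electrons gives 3 Pb²⁺(aq) + 2 Cr(s) → 3 Pb(s) + 2 Cr³⁺(aq); thus Q = [Cr³⁺(aq)]^2 / [Pb²⁺(aq)]^3.
Solving for the unknown gives log [Pb²⁺(aq)] = −1.367, so [Pb²⁺(aq)] ≈ 0.043 M.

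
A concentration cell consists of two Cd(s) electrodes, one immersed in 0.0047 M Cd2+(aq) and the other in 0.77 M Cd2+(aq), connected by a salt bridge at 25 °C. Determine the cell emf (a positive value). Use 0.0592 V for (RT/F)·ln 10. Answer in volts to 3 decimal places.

For a concentration cell E°cell = 0, since both electrodes use the same couple.
The compartment with the higher Cd2+(aq) concentration (0.77 M) acts as the cathode; ions are reduced there and produced at the dilute (0.0047 M) anode.
With n = 2, Ecell = −(0.0592/2)·log([dilute]/[conc]) = −(0.0592/2)·log(0.0047/0.77) = +0.066 V.

0.066 V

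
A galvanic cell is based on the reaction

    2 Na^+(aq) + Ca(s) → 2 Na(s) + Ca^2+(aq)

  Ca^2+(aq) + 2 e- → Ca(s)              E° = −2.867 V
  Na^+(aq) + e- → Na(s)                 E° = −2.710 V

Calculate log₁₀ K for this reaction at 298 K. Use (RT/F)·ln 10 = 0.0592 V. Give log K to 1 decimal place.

log K = 5.3

The Na⁺/Na couple is reduced (cathode); E°cell = −2.710 − (−2.867) = +0.157 V with n = 2.
At equilibrium E = 0, so log K = nE°cell / 0.0592 = (2)(+0.157) / 0.0592 = 5.3.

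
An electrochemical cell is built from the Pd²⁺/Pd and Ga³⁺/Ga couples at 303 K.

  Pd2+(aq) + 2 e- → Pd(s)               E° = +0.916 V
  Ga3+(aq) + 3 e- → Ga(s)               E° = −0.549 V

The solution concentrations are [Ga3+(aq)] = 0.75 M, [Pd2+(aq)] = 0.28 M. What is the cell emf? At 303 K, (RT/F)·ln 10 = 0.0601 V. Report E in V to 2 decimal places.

Pd²⁺/Pd is reduced (cathode, E° = +0.916 V) and Ga³⁺/Ga is oxidized (anode).
E°cell = E°cat − E°an = +0.916 − (−0.549) = +1.465 V; n = 6.
For the overall reaction 3 Pd2+(aq) + 2 Ga(s) → 3 Pd(s) + 2 Ga3+(aq), Q = [Ga3+(aq)]^2 / [Pd2+(aq)]^3 = 25.6, giving log Q = 1.409.
By the Nernst equation, E = +1.465 − (0.0601/6)·(1.409) = +1.45 V.

+1.45 V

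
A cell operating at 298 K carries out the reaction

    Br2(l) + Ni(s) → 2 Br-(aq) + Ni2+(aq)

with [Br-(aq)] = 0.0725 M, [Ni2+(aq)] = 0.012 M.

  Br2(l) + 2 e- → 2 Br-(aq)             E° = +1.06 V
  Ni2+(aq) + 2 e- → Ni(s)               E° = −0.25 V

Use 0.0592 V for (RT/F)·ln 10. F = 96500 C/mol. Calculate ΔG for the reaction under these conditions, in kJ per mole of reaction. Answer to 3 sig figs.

With Br₂/Br⁻ reduced at the cathode, E°cell = +1.06 − (−0.25) = +1.31 V and n = 2.
Here Q = [Br-(aq)]^2·[Ni2+(aq)] = 6.31×10^−5 (log Q = −4.200), giving E = +1.31 − (0.0592/2)·(−4.200) = +1.4343 V.
Finally ΔG = −nFE = −(2)(96500 C/mol)(+1.4343 V) = −277 kJ/mol.

−277 kJ/mol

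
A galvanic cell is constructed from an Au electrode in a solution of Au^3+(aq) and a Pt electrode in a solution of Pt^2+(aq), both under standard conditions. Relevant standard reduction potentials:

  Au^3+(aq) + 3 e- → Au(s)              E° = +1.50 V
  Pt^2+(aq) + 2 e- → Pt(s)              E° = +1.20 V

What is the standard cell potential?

Of the two couples in this cell, the one with the more positive reduction potential is reduced at the cathode: here that is Au³⁺/Au (+1.50 V); Pt²⁺/Pt (+1.20 V) is the anode.
E°cell = E°(cathode) − E°(anode) = +1.50 − (+1.20) = +0.30 V.

+0.30 V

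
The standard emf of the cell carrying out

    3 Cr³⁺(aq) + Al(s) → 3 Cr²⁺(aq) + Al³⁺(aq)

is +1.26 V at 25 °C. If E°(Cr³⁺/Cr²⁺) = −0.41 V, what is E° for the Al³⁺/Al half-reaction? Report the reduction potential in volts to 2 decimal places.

−1.67 V

In the reaction as written the Cr³⁺/Cr²⁺ couple is reduced (cathode) and Al³⁺/Al is oxidized (anode), so E°cell = E°(Cr³⁺/Cr²⁺) − E°(Al³⁺/Al).
E°(Al³⁺/Al) = E°(cathode) − E°cell = −0.41 − (+1.26) = −1.67 V.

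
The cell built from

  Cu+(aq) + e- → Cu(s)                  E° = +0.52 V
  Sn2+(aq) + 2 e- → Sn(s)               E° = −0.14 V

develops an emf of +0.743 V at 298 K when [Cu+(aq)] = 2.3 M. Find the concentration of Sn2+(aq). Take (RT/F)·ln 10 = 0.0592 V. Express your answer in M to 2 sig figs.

0.0083 M

With Cu⁺/Cu at the cathode and Sn²⁺/Sn at the anode, E°cell = +0.52 − (−0.14) = +0.66 V (n = 2).
From the Nernst equation, log Q = n(E° − E)/0.0592 = 2·(+0.66 − (+0.743))/0.0592 = −2.804.
For 2 Cu+(aq) + Sn(s) → 2 Cu(s) + Sn2+(aq), the reaction quotient is Q = [Sn2+(aq)] / [Cu+(aq)]^2.
Solving for the unknown gives log [Sn2+(aq)] = −2.081, so [Sn2+(aq)] ≈ 0.0083 M.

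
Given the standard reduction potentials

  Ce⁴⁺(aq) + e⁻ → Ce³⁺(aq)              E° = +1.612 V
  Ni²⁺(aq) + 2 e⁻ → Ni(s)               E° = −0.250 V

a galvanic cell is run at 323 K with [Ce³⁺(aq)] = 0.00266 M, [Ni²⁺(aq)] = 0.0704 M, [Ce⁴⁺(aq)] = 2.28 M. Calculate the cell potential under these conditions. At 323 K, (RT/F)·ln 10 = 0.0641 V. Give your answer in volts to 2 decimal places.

The Ce⁴⁺/Ce³⁺ couple has the more positive E°, so it is the cathode; Ni²⁺/Ni is the anode.
The standard potential is +1.612 − (−0.250) = +1.862 V and the balanced reaction transfers n = 2 electrons.
For the overall reaction 2 Ce⁴⁺(aq) + Ni(s) → 2 Ce³⁺(aq) + Ni²⁺(aq), Q = ([Ce³⁺(aq)]^2·[Ni²⁺(aq)]) / [Ce⁴⁺(aq)]^2 = 9.58×10^−8, giving log Q = −7.019.
E = E° − (0.0641/n)·log Q = +1.862 − (0.0641/2)(−7.019) = +2.09 V.

+2.09 V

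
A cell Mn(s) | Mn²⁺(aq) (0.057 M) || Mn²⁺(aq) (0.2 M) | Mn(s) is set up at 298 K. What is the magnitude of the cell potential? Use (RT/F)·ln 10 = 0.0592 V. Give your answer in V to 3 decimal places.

For a concentration cell E°cell = 0, since both electrodes use the same couple.
The compartment with the higher Mn²⁺(aq) concentration (0.2 M) acts as the cathode; ions are reduced there and produced at the dilute (0.057 M) anode.
With n = 2, Ecell = −(0.0592/2)·log([dilute]/[conc]) = −(0.0592/2)·log(0.057/0.2) = +0.016 V.

0.016 V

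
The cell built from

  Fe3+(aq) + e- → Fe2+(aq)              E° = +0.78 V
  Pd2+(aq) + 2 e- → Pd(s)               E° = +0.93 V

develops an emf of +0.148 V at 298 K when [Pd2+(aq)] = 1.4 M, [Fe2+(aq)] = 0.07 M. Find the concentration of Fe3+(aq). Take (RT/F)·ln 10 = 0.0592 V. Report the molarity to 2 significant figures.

0.090 M

The Pd²⁺/Pd couple has the larger reduction potential, so it is the cathode: E°cell = +0.93 − (+0.78) = +0.15 V and n = 2.
Rearranging E = E° − (0.0592/n)·log Q gives log Q = 2(+0.15 − (+0.148))/0.0592 = 0.068.
The balanced reaction is Pd2+(aq) + 2 Fe2+(aq) → Pd(s) + 2 Fe3+(aq), so Q = [Fe3+(aq)]^2 / ([Pd2+(aq)]·[Fe2+(aq)]^2).
Solving for the unknown gives log [Fe3+(aq)] = −1.048, so [Fe3+(aq)] ≈ 0.090 M.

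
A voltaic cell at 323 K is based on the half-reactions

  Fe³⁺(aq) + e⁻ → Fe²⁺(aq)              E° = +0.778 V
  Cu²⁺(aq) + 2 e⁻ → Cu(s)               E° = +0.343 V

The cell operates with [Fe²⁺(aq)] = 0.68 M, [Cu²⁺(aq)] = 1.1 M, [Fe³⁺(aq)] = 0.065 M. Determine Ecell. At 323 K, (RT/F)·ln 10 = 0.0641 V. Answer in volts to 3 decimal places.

+0.368 V

Since E°(Fe³⁺/Fe²⁺) > E°(Cu²⁺/Cu), Fe³⁺/Fe²⁺ serves as the cathode.
E°cell = E°cat − E°an = +0.778 − (+0.343) = +0.435 V; n = 2.
For the overall reaction 2 Fe³⁺(aq) + Cu(s) → 2 Fe²⁺(aq) + Cu²⁺(aq), Q = ([Fe²⁺(aq)]^2·[Cu²⁺(aq)]) / [Fe³⁺(aq)]^2 = 120, giving log Q = 2.081.
Applying E = E° − (RT ln10/nF)·log Q gives +0.435 − (0.0641/2)(2.081) = +0.368 V.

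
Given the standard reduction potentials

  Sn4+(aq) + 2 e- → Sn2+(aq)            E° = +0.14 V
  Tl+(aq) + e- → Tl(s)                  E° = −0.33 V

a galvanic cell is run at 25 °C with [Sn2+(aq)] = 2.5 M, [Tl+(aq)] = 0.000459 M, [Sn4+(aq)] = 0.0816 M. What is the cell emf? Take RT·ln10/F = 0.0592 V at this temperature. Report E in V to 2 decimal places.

+0.62 V

The Sn⁴⁺/Sn²⁺ couple has the more positive E°, so it is the cathode; Tl⁺/Tl is the anode.
E°cell = +0.14 − (−0.33) = +0.47 V, with n = 2 electrons transferred.
The balanced reaction is Sn4+(aq) + 2 Tl(s) → Sn2+(aq) + 2 Tl+(aq), so Q = ([Sn2+(aq)]·[Tl+(aq)]^2) / [Sn4+(aq)] = 6.45×10^−6 and log Q = −5.190.
E = E° − (0.0592/n)·log Q = +0.47 − (0.0592/2)(−5.190) = +0.62 V.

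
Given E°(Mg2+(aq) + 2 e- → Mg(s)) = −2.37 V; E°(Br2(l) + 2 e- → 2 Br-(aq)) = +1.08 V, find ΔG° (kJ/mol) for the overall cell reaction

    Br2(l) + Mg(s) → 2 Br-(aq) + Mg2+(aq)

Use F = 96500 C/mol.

−666 kJ/mol

In the reaction as written Br2(l) is reduced, so the Br₂/Br⁻ couple is the cathode and Mg²⁺/Mg is the anode.
E°cell = +1.08 − (−2.37) = +3.45 V; balancing electrons gives n = 2.
ΔG° = −nFE°cell = −(2)(96500)(+3.45) J/mol = −666 kJ/mol.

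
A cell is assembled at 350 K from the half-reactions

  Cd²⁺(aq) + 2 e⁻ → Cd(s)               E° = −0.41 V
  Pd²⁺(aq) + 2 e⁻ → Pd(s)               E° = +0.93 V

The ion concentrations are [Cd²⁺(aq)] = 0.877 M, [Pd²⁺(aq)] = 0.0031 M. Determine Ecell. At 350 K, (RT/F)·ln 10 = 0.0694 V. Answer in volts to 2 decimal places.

The Pd²⁺/Pd couple has the more positive E°, so it is the cathode; Cd²⁺/Cd is the anode.
The standard potential is +0.93 − (−0.41) = +1.34 V and the balanced reaction transfers n = 2 electrons.
The balanced reaction is Pd²⁺(aq) + Cd(s) → Pd(s) + Cd²⁺(aq), so Q = [Cd²⁺(aq)] / [Pd²⁺(aq)] = 283 and log Q = 2.452.
E = E° − (0.0694/n)·log Q = +1.34 − (0.0694/2)(2.452) = +1.25 V.

+1.25 V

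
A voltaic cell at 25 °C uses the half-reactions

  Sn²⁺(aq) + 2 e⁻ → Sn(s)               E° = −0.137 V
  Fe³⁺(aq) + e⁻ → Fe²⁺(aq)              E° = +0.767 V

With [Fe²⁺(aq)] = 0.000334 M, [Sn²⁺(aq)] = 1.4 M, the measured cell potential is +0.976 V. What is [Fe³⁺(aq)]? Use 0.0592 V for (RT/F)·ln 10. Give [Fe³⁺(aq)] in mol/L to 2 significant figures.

The Fe³⁺/Fe²⁺ couple has the larger reduction potential, so it is the cathode: E°cell = +0.767 − (−0.137) = +0.904 V and n = 2.
From the Nernst equation, log Q = n(E° − E)/0.0592 = 2·(+0.904 − (+0.976))/0.0592 = −2.432.
The balanced reaction is 2 Fe³⁺(aq) + Sn(s) → 2 Fe²⁺(aq) + Sn²⁺(aq), so Q = ([Fe²⁺(aq)]^2·[Sn²⁺(aq)]) / [Fe³⁺(aq)]^2.
Solving for the unknown gives log [Fe³⁺(aq)] = −2.187, so [Fe³⁺(aq)] ≈ 0.0065 M.

0.0065 M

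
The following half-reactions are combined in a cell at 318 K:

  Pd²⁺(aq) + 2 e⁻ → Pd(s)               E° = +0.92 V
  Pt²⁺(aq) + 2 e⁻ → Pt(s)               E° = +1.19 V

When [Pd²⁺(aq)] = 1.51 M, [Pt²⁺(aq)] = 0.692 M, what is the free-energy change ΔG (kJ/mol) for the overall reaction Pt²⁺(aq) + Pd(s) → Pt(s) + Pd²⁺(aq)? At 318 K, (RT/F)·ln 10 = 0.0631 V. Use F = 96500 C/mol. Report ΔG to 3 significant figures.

−50.0 kJ/mol

With Pt²⁺/Pt reduced at the cathode, E°cell = +1.19 − (+0.92) = +0.27 V and n = 2.
Here Q = [Pd²⁺(aq)] / [Pt²⁺(aq)] = 2.18 (log Q = 0.339), giving E = +0.27 − (0.0631/2)·(0.339) = +0.2593 V.
ΔG = −nFE = −(2)(96500)(+0.2593) J/mol = −50.0 kJ/mol.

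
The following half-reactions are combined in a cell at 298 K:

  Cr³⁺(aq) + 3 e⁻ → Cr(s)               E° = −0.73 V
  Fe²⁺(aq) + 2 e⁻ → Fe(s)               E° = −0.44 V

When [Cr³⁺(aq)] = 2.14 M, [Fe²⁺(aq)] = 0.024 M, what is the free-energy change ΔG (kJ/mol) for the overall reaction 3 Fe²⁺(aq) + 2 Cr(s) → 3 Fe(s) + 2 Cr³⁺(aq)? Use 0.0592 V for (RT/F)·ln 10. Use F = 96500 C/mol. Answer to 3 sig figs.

−136 kJ/mol

E°cell = −0.44 − (−0.73) = +0.29 V; the balanced reaction transfers n = 6 electrons.
The reaction quotient is [Cr³⁺(aq)]^2 / [Fe²⁺(aq)]^3 = 3.31×10^5; by Nernst, E = +0.29 − (0.0592/6)(5.520) = +0.2355 V.
Finally ΔG = −nFE = −(6)(96500 C/mol)(+0.2355 V) = −136 kJ/mol.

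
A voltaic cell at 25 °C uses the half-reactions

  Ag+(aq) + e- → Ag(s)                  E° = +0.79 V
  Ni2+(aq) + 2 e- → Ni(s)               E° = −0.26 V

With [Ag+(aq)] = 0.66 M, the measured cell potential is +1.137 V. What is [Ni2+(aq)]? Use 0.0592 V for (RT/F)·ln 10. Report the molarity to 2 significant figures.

0.00050 M

The Ag⁺/Ag couple has the larger reduction potential, so it is the cathode: E°cell = +0.79 − (−0.26) = +1.05 V and n = 2.
Since E = E° − (0.0592/n)·log Q, log Q = n(E° − E)/0.0592 = −2.939.
The balanced reaction is 2 Ag+(aq) + Ni(s) → 2 Ag(s) + Ni2+(aq), so Q = [Ni2+(aq)] / [Ag+(aq)]^2.
Isolating [Ni2+(aq)] in Q = 10^{−2.939} yields log [Ni2+(aq)] = −3.300, i.e. 0.00050 M.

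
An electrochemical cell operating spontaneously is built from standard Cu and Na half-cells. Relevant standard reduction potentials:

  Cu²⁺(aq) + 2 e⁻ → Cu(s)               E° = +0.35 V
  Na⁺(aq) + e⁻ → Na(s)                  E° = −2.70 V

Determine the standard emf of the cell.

+3.05 V

The Cu²⁺/Cu couple has the higher E°, so Cu ion is reduced (cathode) and Na is oxidized (anode).
E°cell = E°(cathode) − E°(anode) = +0.35 − (−2.70) = +3.05 V.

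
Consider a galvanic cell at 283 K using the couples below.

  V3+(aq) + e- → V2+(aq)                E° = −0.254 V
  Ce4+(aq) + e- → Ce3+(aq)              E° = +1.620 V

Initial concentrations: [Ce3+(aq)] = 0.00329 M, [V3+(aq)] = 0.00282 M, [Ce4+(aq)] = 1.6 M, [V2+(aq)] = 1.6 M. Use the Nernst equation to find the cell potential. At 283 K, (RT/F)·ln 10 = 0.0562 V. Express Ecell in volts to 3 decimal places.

+2.180 V

Ce⁴⁺/Ce³⁺ is reduced (cathode, E° = +1.620 V) and V³⁺/V²⁺ is oxidized (anode).
E°cell = E°cat − E°an = +1.620 − (−0.254) = +1.874 V; n = 1.
The balanced reaction is Ce4+(aq) + V2+(aq) → Ce3+(aq) + V3+(aq), so Q = ([Ce3+(aq)]·[V3+(aq)]) / ([Ce4+(aq)]·[V2+(aq)]) = 3.62×10^−6 and log Q = −5.441.
Applying E = E° − (RT ln10/nF)·log Q gives +1.874 − (0.0562/1)(−5.441) = +2.180 V.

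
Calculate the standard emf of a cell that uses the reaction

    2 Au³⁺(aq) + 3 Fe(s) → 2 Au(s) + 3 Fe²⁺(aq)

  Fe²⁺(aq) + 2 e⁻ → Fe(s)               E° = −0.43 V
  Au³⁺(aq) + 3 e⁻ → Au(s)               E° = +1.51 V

+1.94 V

Au³⁺(aq) gains electrons, so the Au³⁺/Au couple is the cathode; the Fe²⁺/Fe couple is the anode.
E°cell = E°(cathode) − E°(anode) = +1.51 − (−0.43) = +1.94 V.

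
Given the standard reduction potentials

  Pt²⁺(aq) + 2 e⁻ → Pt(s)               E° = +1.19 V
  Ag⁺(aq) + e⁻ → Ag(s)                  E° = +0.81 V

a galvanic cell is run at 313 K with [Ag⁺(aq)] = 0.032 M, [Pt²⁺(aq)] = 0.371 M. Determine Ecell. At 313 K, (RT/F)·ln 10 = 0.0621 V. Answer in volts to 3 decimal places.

Pt²⁺/Pt is reduced (cathode, E° = +1.19 V) and Ag⁺/Ag is oxidized (anode).
E°cell = +1.19 − (+0.81) = +0.38 V, with n = 2 electrons transferred.
For the overall reaction Pt²⁺(aq) + 2 Ag(s) → Pt(s) + 2 Ag⁺(aq), Q = [Ag⁺(aq)]^2 / [Pt²⁺(aq)] = 0.00276, giving log Q = −2.559.
By the Nernst equation, E = +0.38 − (0.0621/2)·(−2.559) = +0.459 V.

+0.459 V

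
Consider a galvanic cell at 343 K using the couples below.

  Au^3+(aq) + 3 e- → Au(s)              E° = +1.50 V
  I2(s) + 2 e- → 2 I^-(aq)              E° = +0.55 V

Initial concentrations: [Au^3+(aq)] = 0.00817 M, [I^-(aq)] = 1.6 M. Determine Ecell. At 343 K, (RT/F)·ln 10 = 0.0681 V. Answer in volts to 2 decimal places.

+0.92 V

The Au³⁺/Au couple has the more positive E°, so it is the cathode; I₂/I⁻ is the anode.
The standard potential is +1.50 − (+0.55) = +0.95 V and the balanced reaction transfers n = 6 electrons.
The balanced reaction is 2 Au^3+(aq) + 6 I^-(aq) → 2 Au(s) + 3 I2(s), so Q = 1 / ([Au^3+(aq)]^2·[I^-(aq)]^6) = 893 and log Q = 2.951.
Applying E = E° − (RT ln10/nF)·log Q gives +0.95 − (0.0681/6)(2.951) = +0.92 V.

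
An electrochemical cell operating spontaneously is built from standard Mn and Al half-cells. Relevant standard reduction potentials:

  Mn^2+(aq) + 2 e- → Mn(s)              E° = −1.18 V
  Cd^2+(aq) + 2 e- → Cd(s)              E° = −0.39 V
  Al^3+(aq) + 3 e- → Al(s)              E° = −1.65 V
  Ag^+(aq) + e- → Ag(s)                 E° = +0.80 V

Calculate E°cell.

+0.47 V

Of the two couples in this cell, the one with the more positive reduction potential is reduced at the cathode: here that is Mn²⁺/Mn (−1.18 V); Al³⁺/Al (−1.65 V) is the anode.
E°cell = E°(cathode) − E°(anode) = −1.18 − (−1.65) = +0.47 V.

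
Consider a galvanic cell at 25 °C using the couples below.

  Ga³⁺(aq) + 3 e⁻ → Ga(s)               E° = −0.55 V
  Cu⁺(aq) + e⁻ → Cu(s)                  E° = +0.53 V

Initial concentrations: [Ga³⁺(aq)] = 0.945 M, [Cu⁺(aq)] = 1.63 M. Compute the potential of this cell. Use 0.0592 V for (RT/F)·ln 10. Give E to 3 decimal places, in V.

Cu⁺/Cu is reduced (cathode, E° = +0.53 V) and Ga³⁺/Ga is oxidized (anode).
E°cell = E°cat − E°an = +0.53 − (−0.55) = +1.08 V; n = 3.
For the overall reaction 3 Cu⁺(aq) + Ga(s) → 3 Cu(s) + Ga³⁺(aq), Q = [Ga³⁺(aq)] / [Cu⁺(aq)]^3 = 0.218, giving log Q = −0.661.
Applying E = E° − (RT ln10/nF)·log Q gives +1.08 − (0.0592/3)(−0.661) = +1.093 V.

+1.093 V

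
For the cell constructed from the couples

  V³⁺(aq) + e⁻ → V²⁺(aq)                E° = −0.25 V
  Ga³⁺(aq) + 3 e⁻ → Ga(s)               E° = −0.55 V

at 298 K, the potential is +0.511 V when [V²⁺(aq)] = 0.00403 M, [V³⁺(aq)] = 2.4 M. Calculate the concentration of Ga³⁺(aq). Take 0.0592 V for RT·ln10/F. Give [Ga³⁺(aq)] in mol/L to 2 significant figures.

V³⁺/V²⁺ is the cathode (higher E°); E°cell = −0.25 − (−0.55) = +0.30 V with n = 3.
Since E = E° − (0.0592/n)·log Q, log Q = n(E° − E)/0.0592 = −10.693.
Balancing electrons gives 3 V³⁺(aq) + Ga(s) → 3 V²⁺(aq) + Ga³⁺(aq); thus Q = ([V²⁺(aq)]^3·[Ga³⁺(aq)]) / [V³⁺(aq)]^3.
Isolating [Ga³⁺(aq)] in Q = 10^{−10.693} yields log [Ga³⁺(aq)] = −2.368, i.e. 0.0043 M.

0.0043 M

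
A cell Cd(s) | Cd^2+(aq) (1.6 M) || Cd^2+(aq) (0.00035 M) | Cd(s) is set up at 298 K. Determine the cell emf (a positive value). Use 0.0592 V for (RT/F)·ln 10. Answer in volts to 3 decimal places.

0.108 V

For a concentration cell E°cell = 0, since both electrodes use the same couple.
The compartment with the higher Cd^2+(aq) concentration (1.6 M) acts as the cathode; ions are reduced there and produced at the dilute (0.00035 M) anode.
With n = 2, Ecell = −(0.0592/2)·log([dilute]/[conc]) = −(0.0592/2)·log(0.00035/1.6) = +0.108 V.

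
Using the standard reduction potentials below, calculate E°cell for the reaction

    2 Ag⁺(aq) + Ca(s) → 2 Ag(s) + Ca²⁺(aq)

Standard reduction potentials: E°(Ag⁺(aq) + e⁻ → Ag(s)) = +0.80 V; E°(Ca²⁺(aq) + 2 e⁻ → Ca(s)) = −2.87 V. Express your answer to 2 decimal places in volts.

+3.67 V

In the reaction as written, Ag⁺(aq) is reduced (cathode) and Ca²⁺(aq) is produced by oxidation at the anode.
E°cell = E°(cathode) − E°(anode) = +0.80 − (−2.87) = +3.67 V.
The positive value indicates the reaction is spontaneous as written.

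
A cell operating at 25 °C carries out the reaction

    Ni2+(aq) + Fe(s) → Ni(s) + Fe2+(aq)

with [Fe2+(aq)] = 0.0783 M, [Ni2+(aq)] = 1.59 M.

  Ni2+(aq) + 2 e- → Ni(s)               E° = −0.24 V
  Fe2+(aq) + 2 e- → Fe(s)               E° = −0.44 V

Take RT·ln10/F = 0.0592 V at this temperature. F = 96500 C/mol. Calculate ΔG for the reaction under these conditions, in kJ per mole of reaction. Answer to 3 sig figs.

−46.1 kJ/mol

E°cell = −0.24 − (−0.44) = +0.20 V; the balanced reaction transfers n = 2 electrons.
Here Q = [Fe2+(aq)] / [Ni2+(aq)] = 0.0492 (log Q = −1.308), giving E = +0.20 − (0.0592/2)·(−1.308) = +0.2387 V.
Then ΔG = −nFE = −2 × 96500 × +0.2387 J/mol = −46.1 kJ/mol.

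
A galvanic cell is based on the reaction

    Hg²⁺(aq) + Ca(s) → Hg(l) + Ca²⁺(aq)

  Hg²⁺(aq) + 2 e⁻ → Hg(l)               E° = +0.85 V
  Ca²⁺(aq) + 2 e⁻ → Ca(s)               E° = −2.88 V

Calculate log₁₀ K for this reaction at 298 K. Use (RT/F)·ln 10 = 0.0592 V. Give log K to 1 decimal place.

log K = 126.0

The Hg²⁺/Hg couple is reduced (cathode); E°cell = +0.85 − (−2.88) = +3.73 V with n = 2.
At equilibrium E = 0, so log K = nE°cell / 0.0592 = (2)(+3.73) / 0.0592 = 126.0.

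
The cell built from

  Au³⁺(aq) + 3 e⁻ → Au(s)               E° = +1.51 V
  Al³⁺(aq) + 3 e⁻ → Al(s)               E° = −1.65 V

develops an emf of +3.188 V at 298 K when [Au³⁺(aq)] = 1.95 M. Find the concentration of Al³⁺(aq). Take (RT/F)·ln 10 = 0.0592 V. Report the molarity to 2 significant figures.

The Au³⁺/Au couple has the larger reduction potential, so it is the cathode: E°cell = +1.51 − (−1.65) = +3.16 V and n = 3.
From the Nernst equation, log Q = n(E° − E)/0.0592 = 3·(+3.16 − (+3.188))/0.0592 = −1.419.
For Au³⁺(aq) + Al(s) → Au(s) + Al³⁺(aq), the reaction quotient is Q = [Al³⁺(aq)] / [Au³⁺(aq)].
Isolating [Al³⁺(aq)] in Q = 10^{−1.419} yields log [Al³⁺(aq)] = −1.129, i.e. 0.074 M.

0.074 M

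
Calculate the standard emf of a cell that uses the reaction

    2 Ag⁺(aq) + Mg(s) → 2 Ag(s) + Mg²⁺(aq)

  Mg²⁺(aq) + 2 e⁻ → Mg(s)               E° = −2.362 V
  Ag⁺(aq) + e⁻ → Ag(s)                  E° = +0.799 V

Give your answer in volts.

+3.161 V

Ag⁺(aq) gains electrons, so the Ag⁺/Ag couple is the cathode; the Mg²⁺/Mg couple is the anode.
E°cell = E°(cathode) − E°(anode) = +0.799 − (−2.362) = +3.161 V.
The positive value indicates the reaction is spontaneous as written.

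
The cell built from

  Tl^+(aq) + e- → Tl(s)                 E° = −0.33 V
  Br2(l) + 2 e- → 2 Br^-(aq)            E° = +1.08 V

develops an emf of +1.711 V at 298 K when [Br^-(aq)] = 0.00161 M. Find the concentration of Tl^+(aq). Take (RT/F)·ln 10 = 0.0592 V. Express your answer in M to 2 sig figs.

Br₂/Br⁻ is the cathode (higher E°); E°cell = +1.08 − (−0.33) = +1.41 V with n = 2.
Since E = E° − (0.0592/n)·log Q, log Q = n(E° − E)/0.0592 = −10.169.
Balancing electrons gives Br2(l) + 2 Tl(s) → 2 Br^-(aq) + 2 Tl^+(aq); thus Q = [Br^-(aq)]^2·[Tl^+(aq)]^2.
Substituting the known concentrations and solving, log [Tl^+(aq)] = −2.291 and [Tl^+(aq)] = 0.0051 M.

0.0051 M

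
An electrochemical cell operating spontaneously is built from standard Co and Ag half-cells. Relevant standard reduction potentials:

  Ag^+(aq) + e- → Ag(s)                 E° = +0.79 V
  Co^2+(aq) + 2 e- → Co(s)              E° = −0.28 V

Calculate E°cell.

The Ag⁺/Ag couple has the higher E°, so Ag ion is reduced (cathode) and Co is oxidized (anode).
E°cell = E°(cathode) − E°(anode) = +0.79 − (−0.28) = +1.07 V.

+1.07 V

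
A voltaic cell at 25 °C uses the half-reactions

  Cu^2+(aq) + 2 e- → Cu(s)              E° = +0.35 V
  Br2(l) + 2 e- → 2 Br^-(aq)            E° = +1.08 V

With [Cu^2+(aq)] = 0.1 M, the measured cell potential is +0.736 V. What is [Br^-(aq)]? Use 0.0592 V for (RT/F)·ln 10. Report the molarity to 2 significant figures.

2.5 M

With Br₂/Br⁻ at the cathode and Cu²⁺/Cu at the anode, E°cell = +1.08 − (+0.35) = +0.73 V (n = 2).
Since E = E° − (0.0592/n)·log Q, log Q = n(E° − E)/0.0592 = −0.203.
The balanced reaction is Br2(l) + Cu(s) → 2 Br^-(aq) + Cu^2+(aq), so Q = [Br^-(aq)]^2·[Cu^2+(aq)].
Solving for the unknown gives log [Br^-(aq)] = 0.398, so [Br^-(aq)] ≈ 2.5 M.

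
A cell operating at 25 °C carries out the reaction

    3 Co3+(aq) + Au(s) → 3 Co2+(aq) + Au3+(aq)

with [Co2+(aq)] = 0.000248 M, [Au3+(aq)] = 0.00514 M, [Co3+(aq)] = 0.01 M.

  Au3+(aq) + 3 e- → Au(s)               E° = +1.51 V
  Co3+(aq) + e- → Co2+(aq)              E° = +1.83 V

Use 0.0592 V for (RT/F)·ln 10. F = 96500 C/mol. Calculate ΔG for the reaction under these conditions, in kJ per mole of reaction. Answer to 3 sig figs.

−133 kJ/mol

With Co³⁺/Co²⁺ reduced at the cathode, E°cell = +1.83 − (+1.51) = +0.32 V and n = 3.
Here Q = ([Co2+(aq)]^3·[Au3+(aq)]) / [Co3+(aq)]^3 = 7.84×10^−8 (log Q = −7.106), giving E = +0.32 − (0.0592/3)·(−7.106) = +0.4602 V.
Then ΔG = −nFE = −3 × 96500 × +0.4602 J/mol = −133 kJ/mol.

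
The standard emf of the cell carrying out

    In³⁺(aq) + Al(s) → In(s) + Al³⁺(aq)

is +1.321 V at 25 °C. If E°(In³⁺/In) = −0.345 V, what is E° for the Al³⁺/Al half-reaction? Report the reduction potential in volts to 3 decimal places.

In the reaction as written the In³⁺/In couple is reduced (cathode) and Al³⁺/Al is oxidized (anode), so E°cell = E°(In³⁺/In) − E°(Al³⁺/Al).
E°(Al³⁺/Al) = E°(cathode) − E°cell = −0.345 − (+1.321) = −1.666 V.

−1.666 V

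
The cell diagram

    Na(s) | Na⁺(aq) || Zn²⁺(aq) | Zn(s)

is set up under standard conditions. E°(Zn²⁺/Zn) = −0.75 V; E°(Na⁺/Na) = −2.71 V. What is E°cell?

+1.96 V

By convention the left-hand electrode in cell notation is the anode (oxidation) and the right-hand electrode is the cathode (reduction).
E°cell = E°(right) − E°(left) = −0.75 − (−2.71) = +1.96 V.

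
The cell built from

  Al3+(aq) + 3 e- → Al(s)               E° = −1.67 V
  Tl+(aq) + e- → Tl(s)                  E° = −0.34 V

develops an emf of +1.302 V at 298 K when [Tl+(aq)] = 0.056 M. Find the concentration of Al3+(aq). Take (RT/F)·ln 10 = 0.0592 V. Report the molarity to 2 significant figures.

Tl⁺/Tl is the cathode (higher E°); E°cell = −0.34 − (−1.67) = +1.33 V with n = 3.
From the Nernst equation, log Q = n(E° − E)/0.0592 = 3·(+1.33 − (+1.302))/0.0592 = 1.419.
For 3 Tl+(aq) + Al(s) → 3 Tl(s) + Al3+(aq), the reaction quotient is Q = [Al3+(aq)] / [Tl+(aq)]^3.
Isolating [Al3+(aq)] in Q = 10^{1.419} yields log [Al3+(aq)] = −2.336, i.e. 0.0046 M.

0.0046 M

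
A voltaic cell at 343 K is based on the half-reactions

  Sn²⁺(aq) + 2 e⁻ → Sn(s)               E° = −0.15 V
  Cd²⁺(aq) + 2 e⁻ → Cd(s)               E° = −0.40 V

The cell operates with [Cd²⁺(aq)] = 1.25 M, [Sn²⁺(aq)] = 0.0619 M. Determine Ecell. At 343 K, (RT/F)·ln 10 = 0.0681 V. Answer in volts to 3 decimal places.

+0.206 V

The Sn²⁺/Sn couple has the more positive E°, so it is the cathode; Cd²⁺/Cd is the anode.
E°cell = E°cat − E°an = −0.15 − (−0.40) = +0.25 V; n = 2.
For the overall reaction Sn²⁺(aq) + Cd(s) → Sn(s) + Cd²⁺(aq), Q = [Cd²⁺(aq)] / [Sn²⁺(aq)] = 20.2, giving log Q = 1.305.
E = E° − (0.0681/n)·log Q = +0.25 − (0.0681/2)(1.305) = +0.206 V.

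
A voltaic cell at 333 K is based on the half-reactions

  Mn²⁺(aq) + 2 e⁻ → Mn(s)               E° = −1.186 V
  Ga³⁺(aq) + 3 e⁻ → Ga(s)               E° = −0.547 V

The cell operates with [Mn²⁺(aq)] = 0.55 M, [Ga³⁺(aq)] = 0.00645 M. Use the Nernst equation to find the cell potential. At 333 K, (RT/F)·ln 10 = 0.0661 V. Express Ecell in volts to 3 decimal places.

+0.599 V

The Ga³⁺/Ga couple has the more positive E°, so it is the cathode; Mn²⁺/Mn is the anode.
E°cell = E°cat − E°an = −0.547 − (−1.186) = +0.639 V; n = 6.
Balancing gives 2 Ga³⁺(aq) + 3 Mn(s) → 2 Ga(s) + 3 Mn²⁺(aq); hence Q = [Mn²⁺(aq)]^3 / [Ga³⁺(aq)]^2 = 4×10^3 (log Q = 3.602).
By the Nernst equation, E = +0.639 − (0.0661/6)·(3.602) = +0.599 V.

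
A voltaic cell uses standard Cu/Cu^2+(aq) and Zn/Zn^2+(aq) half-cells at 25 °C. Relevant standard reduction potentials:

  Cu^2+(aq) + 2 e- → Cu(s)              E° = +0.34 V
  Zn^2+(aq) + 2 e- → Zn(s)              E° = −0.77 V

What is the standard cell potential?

+1.11 V

Of the two couples in this cell, the one with the more positive reduction potential is reduced at the cathode: here that is Cu²⁺/Cu (+0.34 V); Zn²⁺/Zn (−0.77 V) is the anode.
E°cell = E°(cathode) − E°(anode) = +0.34 − (−0.77) = +1.11 V.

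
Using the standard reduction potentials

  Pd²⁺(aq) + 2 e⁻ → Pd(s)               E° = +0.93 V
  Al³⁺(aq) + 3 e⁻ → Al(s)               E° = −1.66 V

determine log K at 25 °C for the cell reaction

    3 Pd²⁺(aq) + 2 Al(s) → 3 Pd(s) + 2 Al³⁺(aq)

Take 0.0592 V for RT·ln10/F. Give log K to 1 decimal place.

log K = 262.5

The Pd²⁺/Pd couple is reduced (cathode); E°cell = +0.93 − (−1.66) = +2.59 V with n = 6.
At equilibrium E = 0, so log K = nE°cell / 0.0592 = (6)(+2.59) / 0.0592 = 262.5.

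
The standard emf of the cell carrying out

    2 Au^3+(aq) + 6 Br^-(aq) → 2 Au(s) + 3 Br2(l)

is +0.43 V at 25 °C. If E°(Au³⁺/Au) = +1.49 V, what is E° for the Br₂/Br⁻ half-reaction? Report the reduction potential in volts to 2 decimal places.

+1.06 V

In the reaction as written the Au³⁺/Au couple is reduced (cathode) and Br₂/Br⁻ is oxidized (anode), so E°cell = E°(Au³⁺/Au) − E°(Br₂/Br⁻).
E°(Br₂/Br⁻) = E°(cathode) − E°cell = +1.49 − (+0.43) = +1.06 V.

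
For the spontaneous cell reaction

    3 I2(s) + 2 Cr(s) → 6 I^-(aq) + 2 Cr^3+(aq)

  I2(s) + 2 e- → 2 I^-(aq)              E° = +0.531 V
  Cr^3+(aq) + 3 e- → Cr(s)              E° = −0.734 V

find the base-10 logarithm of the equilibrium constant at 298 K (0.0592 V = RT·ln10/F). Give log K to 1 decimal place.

The I₂/I⁻ couple is reduced (cathode); E°cell = +0.531 − (−0.734) = +1.265 V with n = 6.
At equilibrium E = 0, so log K = nE°cell / 0.0592 = (6)(+1.265) / 0.0592 = 128.2.

log K = 128.2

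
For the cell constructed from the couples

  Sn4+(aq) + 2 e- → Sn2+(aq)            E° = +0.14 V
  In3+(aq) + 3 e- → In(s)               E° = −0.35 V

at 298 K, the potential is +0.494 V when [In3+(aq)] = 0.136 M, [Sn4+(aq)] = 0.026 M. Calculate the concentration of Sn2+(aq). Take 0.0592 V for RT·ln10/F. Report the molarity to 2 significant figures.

0.072 M

The Sn⁴⁺/Sn²⁺ couple has the larger reduction potential, so it is the cathode: E°cell = +0.14 − (−0.35) = +0.49 V and n = 6.
Rearranging E = E° − (0.0592/n)·log Q gives log Q = 6(+0.49 − (+0.494))/0.0592 = −0.405.
For 3 Sn4+(aq) + 2 In(s) → 3 Sn2+(aq) + 2 In3+(aq), the reaction quotient is Q = ([Sn2+(aq)]^3·[In3+(aq)]^2) / [Sn4+(aq)]^3.
Solving for the unknown gives log [Sn2+(aq)] = −1.142, so [Sn2+(aq)] ≈ 0.072 M.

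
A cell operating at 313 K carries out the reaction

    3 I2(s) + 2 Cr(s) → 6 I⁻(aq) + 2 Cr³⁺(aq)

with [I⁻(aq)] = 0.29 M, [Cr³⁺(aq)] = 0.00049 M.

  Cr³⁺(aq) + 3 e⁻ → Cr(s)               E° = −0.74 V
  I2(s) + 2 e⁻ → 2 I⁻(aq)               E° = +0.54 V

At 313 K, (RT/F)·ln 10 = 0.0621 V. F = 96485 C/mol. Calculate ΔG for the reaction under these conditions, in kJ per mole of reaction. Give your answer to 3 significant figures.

With I₂/I⁻ reduced at the cathode, E°cell = +0.54 − (−0.74) = +1.28 V and n = 6.
Q = [I⁻(aq)]^6·[Cr³⁺(aq)]^2 = 1.43×10^−10, so log Q = −9.845 and E = +1.28 − (0.0621/6)(−9.845) = +1.3819 V.
Then ΔG = −nFE = −6 × 96485 × +1.3819 J/mol = −800 kJ/mol.

−800 kJ/mol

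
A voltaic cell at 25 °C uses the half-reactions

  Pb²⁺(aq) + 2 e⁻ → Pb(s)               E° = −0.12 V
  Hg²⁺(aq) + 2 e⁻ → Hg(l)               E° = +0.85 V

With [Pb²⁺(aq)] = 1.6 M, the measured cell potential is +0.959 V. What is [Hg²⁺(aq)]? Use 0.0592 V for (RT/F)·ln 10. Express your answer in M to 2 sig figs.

0.68 M

The Hg²⁺/Hg couple has the larger reduction potential, so it is the cathode: E°cell = +0.85 − (−0.12) = +0.97 V and n = 2.
Rearranging E = E° − (0.0592/n)·log Q gives log Q = 2(+0.97 − (+0.959))/0.0592 = 0.372.
The balanced reaction is Hg²⁺(aq) + Pb(s) → Hg(l) + Pb²⁺(aq), so Q = [Pb²⁺(aq)] / [Hg²⁺(aq)].
Substituting the known concentrations and solving, log [Hg²⁺(aq)] = −0.168 and [Hg²⁺(aq)] = 0.68 M.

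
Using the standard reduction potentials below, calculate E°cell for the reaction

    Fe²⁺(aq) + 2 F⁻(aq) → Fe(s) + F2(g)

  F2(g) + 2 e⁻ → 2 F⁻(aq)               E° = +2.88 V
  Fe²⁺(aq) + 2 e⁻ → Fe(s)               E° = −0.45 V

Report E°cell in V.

−3.33 V

Fe²⁺(aq) gains electrons, so the Fe²⁺/Fe couple is the cathode; the F₂/F⁻ couple is the anode.
E°cell = E°(cathode) − E°(anode) = −0.45 − (+2.88) = −3.33 V.
The negative E°cell means the reaction is non-spontaneous in the direction written.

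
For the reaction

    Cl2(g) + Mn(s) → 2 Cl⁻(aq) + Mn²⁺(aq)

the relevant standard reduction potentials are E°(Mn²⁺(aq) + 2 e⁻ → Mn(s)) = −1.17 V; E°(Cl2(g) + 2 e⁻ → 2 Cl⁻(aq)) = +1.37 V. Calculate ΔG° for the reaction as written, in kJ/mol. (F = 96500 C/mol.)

In the reaction as written Cl2(g) is reduced, so the Cl₂/Cl⁻ couple is the cathode and Mn²⁺/Mn is the anode.
E°cell = +1.37 − (−1.17) = +2.54 V; balancing electrons gives n = 2.
ΔG° = −nFE°cell = −(2)(96500)(+2.54) J/mol = −490 kJ/mol.

−490 kJ/mol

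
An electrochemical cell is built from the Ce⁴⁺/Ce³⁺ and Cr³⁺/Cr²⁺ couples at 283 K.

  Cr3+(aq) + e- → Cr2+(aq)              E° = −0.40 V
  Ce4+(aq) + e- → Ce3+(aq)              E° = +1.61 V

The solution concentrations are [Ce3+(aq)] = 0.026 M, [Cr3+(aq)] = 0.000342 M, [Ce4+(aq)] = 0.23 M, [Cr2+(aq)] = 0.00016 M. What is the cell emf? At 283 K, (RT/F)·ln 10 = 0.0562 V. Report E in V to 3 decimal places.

The Ce⁴⁺/Ce³⁺ couple has the more positive E°, so it is the cathode; Cr³⁺/Cr²⁺ is the anode.
The standard potential is +1.61 − (−0.40) = +2.01 V and the balanced reaction transfers n = 1 electron.
For the overall reaction Ce4+(aq) + Cr2+(aq) → Ce3+(aq) + Cr3+(aq), Q = ([Ce3+(aq)]·[Cr3+(aq)]) / ([Ce4+(aq)]·[Cr2+(aq)]) = 0.242, giving log Q = −0.617.
Applying E = E° − (RT ln10/nF)·log Q gives +2.01 − (0.0562/1)(−0.617) = +2.045 V.

+2.045 V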